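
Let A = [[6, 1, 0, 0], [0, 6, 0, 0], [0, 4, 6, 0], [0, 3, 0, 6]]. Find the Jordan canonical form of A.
The characteristic polynomial is det(xI - A) = (x - 6)^4, so the eigenvalues are 6 (algebraic multiplicity 4).

For λ = 6: rank(A - 6I) = 1, rank((A - 6I)^2) = 0. The eigenspace has dimension 4 - 1 = 3, so there are 3 Jordan blocks; the rank sequence gives block sizes [2, 1, 1].

Assembling the blocks gives the Jordan form J above.

J = [[6, 1, 0, 0], [0, 6, 0, 0], [0, 0, 6, 0], [0, 0, 0, 6]]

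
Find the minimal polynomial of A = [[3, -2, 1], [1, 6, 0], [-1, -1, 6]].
The characteristic polynomial factors as (x - 5)^3. The minimal polynomial is ∏(x - λ)^{k_λ} where k_λ is the size of the largest Jordan block at λ.

For λ = 5: rank(A - 5I) = 2, and the largest Jordan block has size 3 (the smallest k with rank((A - 5I)^k) = rank((A - 5I)^(k+1))).

So m_A(x) = (x - 5)^3.

m_A(x) = (x - 5)^3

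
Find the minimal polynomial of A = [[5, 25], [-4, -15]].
The characteristic polynomial factors as (x + 5)^2. The minimal polynomial is ∏(x - λ)^{k_λ} where k_λ is the size of the largest Jordan block at λ.

For λ = -5: rank(A + 5I) = 1, and the largest Jordan block has size 2 (the smallest k with rank((A + 5I)^k) = rank((A + 5I)^(k+1))).

So m_A(x) = (x + 5)^2.

m_A(x) = (x + 5)^2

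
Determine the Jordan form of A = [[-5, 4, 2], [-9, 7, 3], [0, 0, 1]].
J = [[1, 1, 0], [0, 1, 0], [0, 0, 1]]

The characteristic polynomial is det(xI - A) = (x - 1)^3, so the eigenvalues are 1 (algebraic multiplicity 3).

For λ = 1: rank(A - I) = 1, rank((A - I)^2) = 0. The eigenspace has dimension 3 - 1 = 2, so there are 2 Jordan blocks; the rank sequence gives block sizes [2, 1].

Assembling the blocks gives the Jordan form J above.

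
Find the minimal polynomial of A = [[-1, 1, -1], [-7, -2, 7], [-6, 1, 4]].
m_A(x) = (x - 5)(x + 2)^2

The characteristic polynomial factors as (x - 5)(x + 2)^2. The minimal polynomial is ∏(x - λ)^{k_λ} where k_λ is the size of the largest Jordan block at λ.

For λ = -2: rank(A + 2I) = 2, and the largest Jordan block has size 2 (the smallest k with rank((A + 2I)^k) = rank((A + 2I)^(k+1))).
For λ = 5: rank(A - 5I) = 2, and the largest Jordan block has size 1 (the smallest k with rank((A - 5I)^k) = rank((A - 5I)^(k+1))).

So m_A(x) = (x - 5)(x + 2)^2.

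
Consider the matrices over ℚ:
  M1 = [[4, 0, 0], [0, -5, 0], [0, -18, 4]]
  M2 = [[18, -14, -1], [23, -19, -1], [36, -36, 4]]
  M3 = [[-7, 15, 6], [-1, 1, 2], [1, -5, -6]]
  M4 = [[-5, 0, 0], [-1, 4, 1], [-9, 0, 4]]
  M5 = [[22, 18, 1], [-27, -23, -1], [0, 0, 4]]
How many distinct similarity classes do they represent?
Characteristic polynomials: χ_{M1} = (x - 4)^2(x + 5), χ_{M2} = (x - 4)^2(x + 5), χ_{M3} = (x + 4)^3, χ_{M4} = (x - 4)^2(x + 5), χ_{M5} = (x - 4)^2(x + 5).

{M1}: invariant factors x - 4, (x - 4)(x + 5).

{M2, M4, M5}: invariant factors (x - 4)^2(x + 5).

{M3}: invariant factors x + 4, (x + 4)^2.

Matrices are similar if and only if their invariant-factor lists agree; the partition into similarity classes is {M1}, {M2, M4, M5}, {M3}.

3 classes: {M1}, {M2, M4, M5}, {M3}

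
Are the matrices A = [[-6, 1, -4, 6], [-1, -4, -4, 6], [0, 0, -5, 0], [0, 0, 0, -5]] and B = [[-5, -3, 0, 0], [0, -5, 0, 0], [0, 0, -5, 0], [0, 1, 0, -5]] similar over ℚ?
Two matrices over a field are similar if and only if they have the same invariant factors.

Both A and B have characteristic polynomial (x + 5)^4 and minimal polynomial (x + 5)^2. Computing further, both have invariant factors x + 5, x + 5, (x + 5)^2. Hence A and B are similar.

Yes.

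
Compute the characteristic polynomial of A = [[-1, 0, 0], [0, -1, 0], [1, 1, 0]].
χ_A(x) = x(x + 1)^2

xI - A = [[x + 1, 0, 0], [0, x + 1, 0], [-1, -1, x]].

Expanding det(xI - A) along the first row:
det(xI - A) = + (x + 1)·det([[x + 1, 0], [-1, x]]) - (0)·det([[0, 0], [-1, x]]) + (0)·det([[0, x + 1], [-1, -1]]).

Evaluating gives χ_A(x) = x^3 + 2x^2 + x = x(x + 1)^2.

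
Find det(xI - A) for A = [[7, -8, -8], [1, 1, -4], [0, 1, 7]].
xI - A = [[x - 7, 8, 8], [-1, x - 1, 4], [0, -1, x - 7]].

Expanding det(xI - A) along the first row:
det(xI - A) = + (x - 7)·det([[x - 1, 4], [-1, x - 7]]) - (8)·det([[-1, 4], [0, x - 7]]) + (8)·det([[-1, x - 1], [0, -1]]).

Evaluating gives χ_A(x) = x^3 - 15x^2 + 75x - 125 = (x - 5)^3.

χ_A(x) = (x - 5)^3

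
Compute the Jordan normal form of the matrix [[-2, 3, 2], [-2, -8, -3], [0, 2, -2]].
The characteristic polynomial is det(xI - A) = (x + 4)^3, so the eigenvalues are -4 (algebraic multiplicity 3).

For λ = -4: rank(A + 4I) = 2, rank((A + 4I)^2) = 1, rank((A + 4I)^3) = 0. The eigenspace has dimension 3 - 2 = 1, so there is 1 Jordan block; the rank sequence gives block sizes [3].

Assembling the blocks gives the Jordan form J above.

J = [[-4, 1, 0], [0, -4, 1], [0, 0, -4]]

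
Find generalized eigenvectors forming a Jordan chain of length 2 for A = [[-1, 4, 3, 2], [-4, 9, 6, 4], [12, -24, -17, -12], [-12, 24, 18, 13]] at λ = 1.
v_1 = [[0, 1, -3, 3]]^T, v_2 = [[1, 2, -6, 6]]^T

We seek v_1 ∈ ker((A - I)^2) \ ker(A - I), then set v_{i+1} = (A - I) v_i.

One such chain is v_1 = [[0, 1, -3, 3]]^T, v_2 = [[1, 2, -6, 6]]^T. Check: (A - I) v_2 = [[0, 0, 0, 0]]^T = 0.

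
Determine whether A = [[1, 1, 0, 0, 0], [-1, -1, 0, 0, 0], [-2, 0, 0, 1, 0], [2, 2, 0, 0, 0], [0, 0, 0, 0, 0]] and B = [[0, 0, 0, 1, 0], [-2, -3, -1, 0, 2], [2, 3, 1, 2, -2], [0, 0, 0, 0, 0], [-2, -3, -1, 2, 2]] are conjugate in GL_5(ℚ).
Yes.

Two matrices over a field are similar if and only if they have the same invariant factors.

Both A and B have characteristic polynomial x^5 and minimal polynomial x^2. Computing further, both have invariant factors x, x^2, x^2. Hence A and B are similar.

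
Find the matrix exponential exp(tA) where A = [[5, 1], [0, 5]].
e^{tA} = [[e^{5*t}, t*e^{5*t}], [0, e^{5*t}]]

A has Jordan form J = [[5, 1], [0, 5]] with A = PJP^{-1}, so e^{tA} = P e^{tJ} P^{-1}.

For a Jordan block J_k(λ), e^{tJ_k(λ)} = e^{λt} · (I + tN + t^2 N^2/2! + ... + t^{k-1} N^{k-1}/(k-1)!) where N is the nilpotent superdiagonal part.

Assembling the blocks and conjugating back gives the entries of e^{tA} as shown above.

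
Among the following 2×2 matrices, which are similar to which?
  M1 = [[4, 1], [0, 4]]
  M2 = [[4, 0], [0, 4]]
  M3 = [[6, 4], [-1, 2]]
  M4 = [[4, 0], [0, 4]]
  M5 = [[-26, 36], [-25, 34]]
Characteristic polynomials: χ_{M1} = (x - 4)^2, χ_{M2} = (x - 4)^2, χ_{M3} = (x - 4)^2, χ_{M4} = (x - 4)^2, χ_{M5} = (x - 4)^2.

{M1, M3, M5}: invariant factors (x - 4)^2.

{M2, M4}: invariant factors x - 4, x - 4.

Matrices are similar if and only if their invariant-factor lists agree; the partition into similarity classes is {M1, M3, M5}, {M2, M4}.

2 classes: {M1, M3, M5}, {M2, M4}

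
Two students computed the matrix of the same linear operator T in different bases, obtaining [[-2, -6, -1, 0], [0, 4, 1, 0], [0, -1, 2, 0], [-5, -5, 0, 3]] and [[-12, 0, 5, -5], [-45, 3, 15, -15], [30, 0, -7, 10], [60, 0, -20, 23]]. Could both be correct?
No.

Both have characteristic polynomial (x - 3)^3(x + 2), but the minimal polynomial of A is (x - 3)^2(x + 2) while the minimal polynomial of B is (x - 3)(x + 2). The minimal polynomial is a similarity invariant, so A and B are not similar.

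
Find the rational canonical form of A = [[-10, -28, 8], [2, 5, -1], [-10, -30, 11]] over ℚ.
R = [[0, 0, 6], [1, 0, -1], [0, 1, 6]]

The invariant factors of A (the non-unit diagonal entries of the Smith normal form of xI - A over ℚ[x]) are (x - 6)(x^2 + 1), each dividing the next. The characteristic polynomial is their product, (x - 6)(x^2 + 1).

The rational canonical form is the block-diagonal matrix of companion matrices C(f_i):
R = [[0, 0, 6], [1, 0, -1], [0, 1, 6]].

Note the characteristic polynomial does not split into linear factors over ℚ, so A has no Jordan form over ℚ; the rational canonical form exists over any field.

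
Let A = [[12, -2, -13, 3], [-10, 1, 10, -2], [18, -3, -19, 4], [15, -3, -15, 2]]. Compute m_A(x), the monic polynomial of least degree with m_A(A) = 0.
m_A(x) = (x + 1)^2

The characteristic polynomial factors as (x + 1)^4. The minimal polynomial is ∏(x - λ)^{k_λ} where k_λ is the size of the largest Jordan block at λ.

For λ = -1: rank(A + I) = 2, and the largest Jordan block has size 2 (the smallest k with rank((A + I)^k) = rank((A + I)^(k+1))).

So m_A(x) = (x + 1)^2.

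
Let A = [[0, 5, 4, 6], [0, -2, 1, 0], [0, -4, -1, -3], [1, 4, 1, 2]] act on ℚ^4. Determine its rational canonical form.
The invariant factors of A (the non-unit diagonal entries of the Smith normal form of xI - A over ℚ[x]) are (x + 1)(x^3 - 3x + 3), each dividing the next. The characteristic polynomial is their product, (x + 1)(x^3 - 3x + 3).

The rational canonical form is the block-diagonal matrix of companion matrices C(f_i):
R = [[0, 0, 0, -3], [1, 0, 0, 0], [0, 1, 0, 3], [0, 0, 1, -1]].

Note the characteristic polynomial does not split into linear factors over ℚ, so A has no Jordan form over ℚ; the rational canonical form exists over any field.

R = [[0, 0, 0, -3], [1, 0, 0, 0], [0, 1, 0, 3], [0, 0, 1, -1]]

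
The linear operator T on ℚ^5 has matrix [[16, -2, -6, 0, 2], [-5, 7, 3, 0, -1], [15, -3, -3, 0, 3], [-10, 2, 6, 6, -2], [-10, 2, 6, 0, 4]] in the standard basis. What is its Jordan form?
The characteristic polynomial is det(xI - A) = (x - 6)^5, so the eigenvalues are 6 (algebraic multiplicity 5).

For λ = 6: rank(A - 6I) = 1, rank((A - 6I)^2) = 0. The eigenspace has dimension 5 - 1 = 4, so there are 4 Jordan blocks; the rank sequence gives block sizes [2, 1, 1, 1].

Assembling the blocks gives the Jordan form J above.

J = [[6, 1, 0, 0, 0], [0, 6, 0, 0, 0], [0, 0, 6, 0, 0], [0, 0, 0, 6, 0], [0, 0, 0, 0, 6]]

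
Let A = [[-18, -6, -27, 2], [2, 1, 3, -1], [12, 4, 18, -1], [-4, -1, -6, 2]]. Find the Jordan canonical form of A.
J = [[0, 0, 0, 0], [0, 1, 1, 0], [0, 0, 1, 1], [0, 0, 0, 1]]

The characteristic polynomial is det(xI - A) = x(x - 1)^3, so the eigenvalues are 0 (algebraic multiplicity 1), 1 (algebraic multiplicity 3).

For λ = 0: algebraic multiplicity 1 gives one 1×1 block.

For λ = 1: rank(A - I) = 3, rank((A - I)^2) = 2, rank((A - I)^3) = 1. The eigenspace has dimension 4 - 3 = 1, so there is 1 Jordan block; the rank sequence gives block sizes [3].

Assembling the blocks gives the Jordan form J above.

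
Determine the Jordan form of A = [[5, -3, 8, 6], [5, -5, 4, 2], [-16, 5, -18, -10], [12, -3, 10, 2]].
The characteristic polynomial is det(xI - A) = (x + 4)^4, so the eigenvalues are -4 (algebraic multiplicity 4).

For λ = -4: rank(A + 4I) = 2, rank((A + 4I)^2) = 1, rank((A + 4I)^3) = 0. The eigenspace has dimension 4 - 2 = 2, so there are 2 Jordan blocks; the rank sequence gives block sizes [3, 1].

Assembling the blocks gives the Jordan form J above.

J = [[-4, 1, 0, 0], [0, -4, 1, 0], [0, 0, -4, 0], [0, 0, 0, -4]]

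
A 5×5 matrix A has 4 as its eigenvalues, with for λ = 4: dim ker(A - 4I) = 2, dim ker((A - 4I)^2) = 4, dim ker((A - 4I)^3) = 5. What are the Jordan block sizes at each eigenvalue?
λ = 4: successive nullity increments [2, 2, 1] count blocks of size ≥ k; block sizes are [3, 2].

Jordan blocks: (4, 3), (4, 2)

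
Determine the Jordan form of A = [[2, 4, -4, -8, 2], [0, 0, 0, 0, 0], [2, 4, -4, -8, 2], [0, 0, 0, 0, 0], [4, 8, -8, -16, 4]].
J = [[0, 0, 0, 0, 0], [0, 0, 0, 0, 0], [0, 0, 0, 0, 0], [0, 0, 0, 0, 0], [0, 0, 0, 0, 2]]

The characteristic polynomial is det(xI - A) = x^4(x - 2), so the eigenvalues are 0 (algebraic multiplicity 4), 2 (algebraic multiplicity 1).

For λ = 0: rank(A) = 1. The eigenspace has dimension 5 - 1 = 4, so there are 4 Jordan blocks; the rank sequence gives block sizes [1, 1, 1, 1].

For λ = 2: algebraic multiplicity 1 gives one 1×1 block.

Assembling the blocks gives the Jordan form J above.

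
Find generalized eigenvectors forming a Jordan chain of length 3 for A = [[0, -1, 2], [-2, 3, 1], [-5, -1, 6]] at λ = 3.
We seek v_1 ∈ ker((A - 3I)^3) \ ker((A - 3I)^2), then set v_{i+1} = (A - 3I) v_i.

One such chain is v_1 = [[0, 1, 0]]^T, v_2 = [[-1, 0, -1]]^T, v_3 = [[1, 1, 2]]^T. Check: (A - 3I) v_3 = [[0, 0, 0]]^T = 0.

v_1 = [[0, 1, 0]]^T, v_2 = [[-1, 0, -1]]^T, v_3 = [[1, 1, 2]]^T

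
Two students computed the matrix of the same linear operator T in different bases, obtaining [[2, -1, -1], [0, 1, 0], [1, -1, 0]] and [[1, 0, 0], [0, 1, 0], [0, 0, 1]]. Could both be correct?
Both have characteristic polynomial (x - 1)^3, but the minimal polynomial of A is (x - 1)^2 while the minimal polynomial of B is x - 1. The minimal polynomial is a similarity invariant, so A and B are not similar.

No.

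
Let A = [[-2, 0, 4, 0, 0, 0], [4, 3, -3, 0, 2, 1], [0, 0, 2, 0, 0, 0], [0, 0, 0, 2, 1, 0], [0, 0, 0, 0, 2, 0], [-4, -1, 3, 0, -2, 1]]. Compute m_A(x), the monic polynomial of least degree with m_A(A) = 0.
The characteristic polynomial factors as (x - 2)^5(x + 2). The minimal polynomial is ∏(x - λ)^{k_λ} where k_λ is the size of the largest Jordan block at λ.

For λ = -2: rank(A + 2I) = 5, and the largest Jordan block has size 1 (the smallest k with rank((A + 2I)^k) = rank((A + 2I)^(k+1))).
For λ = 2: rank(A - 2I) = 3, and the largest Jordan block has size 2 (the smallest k with rank((A - 2I)^k) = rank((A - 2I)^(k+1))).

So m_A(x) = (x - 2)^2(x + 2).

m_A(x) = (x - 2)^2(x + 2)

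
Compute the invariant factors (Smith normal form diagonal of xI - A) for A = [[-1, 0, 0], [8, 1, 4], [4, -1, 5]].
The Jordan structure of A has elementary divisors (x + 1), (x - 3)^2. Arranging the block sizes at each eigenvalue in decreasing order and taking row products gives the invariant factors.

Invariant factors (smallest first, each dividing the next): (x - 3)^2(x + 1).

Check: the last factor (x - 3)^2(x + 1) is the minimal polynomial, and the product (x - 3)^2(x + 1) is the characteristic polynomial.

(x - 3)^2(x + 1)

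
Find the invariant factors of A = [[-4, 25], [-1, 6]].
(x - 1)^2

The Jordan structure of A has elementary divisors (x - 1)^2. Arranging the block sizes at each eigenvalue in decreasing order and taking row products gives the invariant factors.

Invariant factors (smallest first, each dividing the next): (x - 1)^2.

Check: the last factor (x - 1)^2 is the minimal polynomial, and the product (x - 1)^2 is the characteristic polynomial.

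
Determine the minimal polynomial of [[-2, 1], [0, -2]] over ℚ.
The characteristic polynomial factors as (x + 2)^2. The minimal polynomial is ∏(x - λ)^{k_λ} where k_λ is the size of the largest Jordan block at λ.

For λ = -2: rank(A + 2I) = 1, and the largest Jordan block has size 2 (the smallest k with rank((A + 2I)^k) = rank((A + 2I)^(k+1))).

So m_A(x) = (x + 2)^2.

m_A(x) = (x + 2)^2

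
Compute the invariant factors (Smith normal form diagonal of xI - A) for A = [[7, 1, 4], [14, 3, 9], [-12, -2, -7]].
The Jordan structure of A has elementary divisors (x - 1)^3. Arranging the block sizes at each eigenvalue in decreasing order and taking row products gives the invariant factors.

Invariant factors (smallest first, each dividing the next): (x - 1)^3.

Check: the last factor (x - 1)^3 is the minimal polynomial, and the product (x - 1)^3 is the characteristic polynomial.

(x - 1)^3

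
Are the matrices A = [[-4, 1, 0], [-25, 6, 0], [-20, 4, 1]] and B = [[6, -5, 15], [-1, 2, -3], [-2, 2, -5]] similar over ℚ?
Two matrices over a field are similar if and only if they have the same invariant factors.

Both A and B have characteristic polynomial (x - 1)^3 and minimal polynomial (x - 1)^2. Computing further, both have invariant factors x - 1, (x - 1)^2. Hence A and B are similar.

Yes.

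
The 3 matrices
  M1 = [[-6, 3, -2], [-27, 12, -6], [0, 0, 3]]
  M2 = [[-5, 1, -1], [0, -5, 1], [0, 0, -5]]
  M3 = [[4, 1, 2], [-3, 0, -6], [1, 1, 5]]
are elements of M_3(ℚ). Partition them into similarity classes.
Characteristic polynomials: χ_{M1} = (x - 3)^3, χ_{M2} = (x + 5)^3, χ_{M3} = (x - 3)^3.

{M1, M3}: invariant factors x - 3, (x - 3)^2.

{M2}: invariant factors (x + 5)^3.

Matrices are similar if and only if their invariant-factor lists agree; the partition into similarity classes is {M1, M3}, {M2}.

2 classes: {M1, M3}, {M2}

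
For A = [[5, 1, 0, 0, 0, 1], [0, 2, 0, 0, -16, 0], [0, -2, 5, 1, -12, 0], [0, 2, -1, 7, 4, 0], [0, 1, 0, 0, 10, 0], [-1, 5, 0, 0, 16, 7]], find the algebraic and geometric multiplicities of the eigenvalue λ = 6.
The characteristic polynomial is (x - 6)^6, so the factor x - 6 appears with exponent 6: the algebraic multiplicity is 6.

rank(A - 6I) = 3, so the eigenspace has dimension 6 - 3 = 3: the geometric multiplicity is 3.

Since 3 < 6, A is not diagonalizable.

algebraic multiplicity 6, geometric multiplicity 3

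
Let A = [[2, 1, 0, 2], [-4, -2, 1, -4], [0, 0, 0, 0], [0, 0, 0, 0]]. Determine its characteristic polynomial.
xI - A = [[x - 2, -1, 0, -2], [4, x + 2, -1, 4], [0, 0, x, 0], [0, 0, 0, x]].

Expanding det(xI - A) along the first row:
det(xI - A) = + (x - 2)·det([[x + 2, -1, 4], [0, x, 0], [0, 0, x]]) - (-1)·det([[4, -1, 4], [0, x, 0], [0, 0, x]]) + (0)·det([[4, x + 2, 4], [0, 0, 0], [0, 0, x]]) - (-2)·det([[4, x + 2, -1], [0, 0, x], [0, 0, 0]]).

Evaluating gives χ_A(x) = x^4.

χ_A(x) = x^4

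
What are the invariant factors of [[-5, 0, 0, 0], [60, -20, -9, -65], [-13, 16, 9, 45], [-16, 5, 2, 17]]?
(x - 2)^3(x + 5)

The Jordan structure of A has elementary divisors (x + 5), (x - 2)^3. Arranging the block sizes at each eigenvalue in decreasing order and taking row products gives the invariant factors.

Invariant factors (smallest first, each dividing the next): (x - 2)^3(x + 5).

Check: the last factor (x - 2)^3(x + 5) is the minimal polynomial, and the product (x - 2)^3(x + 5) is the characteristic polynomial.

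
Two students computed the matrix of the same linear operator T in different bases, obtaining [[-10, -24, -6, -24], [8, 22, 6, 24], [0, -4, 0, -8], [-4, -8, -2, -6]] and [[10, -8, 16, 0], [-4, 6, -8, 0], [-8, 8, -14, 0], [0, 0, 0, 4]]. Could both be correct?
Yes.

Two matrices over a field are similar if and only if they have the same invariant factors.

Both A and B have characteristic polynomial (x - 4)(x - 2)^2(x + 2) and minimal polynomial (x - 4)(x - 2)(x + 2). Computing further, both have invariant factors x - 2, (x - 4)(x - 2)(x + 2). Hence A and B are similar.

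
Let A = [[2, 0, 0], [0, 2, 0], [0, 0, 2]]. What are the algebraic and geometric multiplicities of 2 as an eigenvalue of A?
algebraic multiplicity 3, geometric multiplicity 3

The characteristic polynomial is (x - 2)^3, so the factor x - 2 appears with exponent 3: the algebraic multiplicity is 3.

rank(A - 2I) = 0, so the eigenspace has dimension 3 - 0 = 3: the geometric multiplicity is 3.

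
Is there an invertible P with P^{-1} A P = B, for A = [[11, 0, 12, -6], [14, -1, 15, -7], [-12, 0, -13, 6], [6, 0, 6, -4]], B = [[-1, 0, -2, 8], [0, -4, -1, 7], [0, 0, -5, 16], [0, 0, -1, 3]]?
Yes.

Two matrices over a field are similar if and only if they have the same invariant factors.

Both A and B have characteristic polynomial (x + 1)^3(x + 4) and minimal polynomial (x + 1)^2(x + 4). Computing further, both have invariant factors x + 1, (x + 1)^2(x + 4). Hence A and B are similar.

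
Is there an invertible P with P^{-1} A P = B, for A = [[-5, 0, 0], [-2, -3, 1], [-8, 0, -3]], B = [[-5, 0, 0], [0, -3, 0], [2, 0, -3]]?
Both have characteristic polynomial (x + 3)^2(x + 5), but the minimal polynomial of A is (x + 3)^2(x + 5) while the minimal polynomial of B is (x + 3)(x + 5). The minimal polynomial is a similarity invariant, so A and B are not similar.

No.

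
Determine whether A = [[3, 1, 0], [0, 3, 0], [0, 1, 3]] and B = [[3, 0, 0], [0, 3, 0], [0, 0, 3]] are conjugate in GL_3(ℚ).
No.

Both have characteristic polynomial (x - 3)^3, but the minimal polynomial of A is (x - 3)^2 while the minimal polynomial of B is x - 3. The minimal polynomial is a similarity invariant, so A and B are not similar.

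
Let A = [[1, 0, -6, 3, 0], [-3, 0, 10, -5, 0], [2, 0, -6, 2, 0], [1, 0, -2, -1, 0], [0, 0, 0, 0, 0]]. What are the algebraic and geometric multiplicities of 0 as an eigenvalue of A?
The characteristic polynomial is x^2(x + 2)^3, so the factor x appears with exponent 2: the algebraic multiplicity is 2.

rank(A) = 3, so the eigenspace has dimension 5 - 3 = 2: the geometric multiplicity is 2.

algebraic multiplicity 2, geometric multiplicity 2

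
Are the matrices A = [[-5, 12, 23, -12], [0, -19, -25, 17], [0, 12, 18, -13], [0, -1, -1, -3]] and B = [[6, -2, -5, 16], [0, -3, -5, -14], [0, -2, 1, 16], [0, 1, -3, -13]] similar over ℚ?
Yes.

Two matrices over a field are similar if and only if they have the same invariant factors.

Both A and B have characteristic polynomial (x - 6)(x + 5)^3 and minimal polynomial (x - 6)(x + 5)^3. Computing further, both have invariant factors (x - 6)(x + 5)^3. Hence A and B are similar.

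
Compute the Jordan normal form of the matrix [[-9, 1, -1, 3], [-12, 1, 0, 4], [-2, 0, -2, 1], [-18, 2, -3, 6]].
J = [[-1, 1, 0, 0], [0, -1, 0, 0], [0, 0, -1, 1], [0, 0, 0, -1]]

The characteristic polynomial is det(xI - A) = (x + 1)^4, so the eigenvalues are -1 (algebraic multiplicity 4).

For λ = -1: rank(A + I) = 2, rank((A + I)^2) = 0. The eigenspace has dimension 4 - 2 = 2, so there are 2 Jordan blocks; the rank sequence gives block sizes [2, 2].

Assembling the blocks gives the Jordan form J above.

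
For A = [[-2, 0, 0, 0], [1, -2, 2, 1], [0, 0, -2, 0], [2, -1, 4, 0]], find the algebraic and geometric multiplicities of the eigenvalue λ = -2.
algebraic multiplicity 2, geometric multiplicity 2

The characteristic polynomial is (x + 1)^2(x + 2)^2, so the factor x + 2 appears with exponent 2: the algebraic multiplicity is 2.

rank(A + 2I) = 2, so the eigenspace has dimension 4 - 2 = 2: the geometric multiplicity is 2.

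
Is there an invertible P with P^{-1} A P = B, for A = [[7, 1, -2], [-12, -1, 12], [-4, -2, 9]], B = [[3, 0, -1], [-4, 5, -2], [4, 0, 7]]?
Two matrices over a field are similar if and only if they have the same invariant factors.

Both A and B have characteristic polynomial (x - 5)^3 and minimal polynomial (x - 5)^2. Computing further, both have invariant factors x - 5, (x - 5)^2. Hence A and B are similar.

Yes.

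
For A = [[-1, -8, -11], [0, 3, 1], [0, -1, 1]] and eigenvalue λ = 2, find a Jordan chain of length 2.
We seek v_1 ∈ ker((A - 2I)^2) \ ker(A - 2I), then set v_{i+1} = (A - 2I) v_i.

One such chain is v_1 = [[2, -2, 1]]^T, v_2 = [[-1, -1, 1]]^T. Check: (A - 2I) v_2 = [[0, 0, 0]]^T = 0.

v_1 = [[2, -2, 1]]^T, v_2 = [[-1, -1, 1]]^T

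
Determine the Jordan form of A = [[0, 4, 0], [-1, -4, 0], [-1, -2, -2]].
The characteristic polynomial is det(xI - A) = (x + 2)^3, so the eigenvalues are -2 (algebraic multiplicity 3).

For λ = -2: rank(A + 2I) = 1, rank((A + 2I)^2) = 0. The eigenspace has dimension 3 - 1 = 2, so there are 2 Jordan blocks; the rank sequence gives block sizes [2, 1].

Assembling the blocks gives the Jordan form J above.

J = [[-2, 1, 0], [0, -2, 0], [0, 0, -2]]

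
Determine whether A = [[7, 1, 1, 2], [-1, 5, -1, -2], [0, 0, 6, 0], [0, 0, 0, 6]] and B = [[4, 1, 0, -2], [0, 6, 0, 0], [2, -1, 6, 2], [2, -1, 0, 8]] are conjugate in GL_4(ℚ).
Two matrices over a field are similar if and only if they have the same invariant factors.

Both A and B have characteristic polynomial (x - 6)^4 and minimal polynomial (x - 6)^2. Computing further, both have invariant factors x - 6, x - 6, (x - 6)^2. Hence A and B are similar.

Yes.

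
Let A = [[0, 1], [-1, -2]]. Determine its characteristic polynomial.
χ_A(x) = (x + 1)^2

xI - A = [[x, -1], [1, x + 2]].

Expanding det(xI - A) along the first row:
det(xI - A) = + (x)·det([[x + 2]]) - (-1)·det([[1]]).

Evaluating gives χ_A(x) = x^2 + 2x + 1 = (x + 1)^2.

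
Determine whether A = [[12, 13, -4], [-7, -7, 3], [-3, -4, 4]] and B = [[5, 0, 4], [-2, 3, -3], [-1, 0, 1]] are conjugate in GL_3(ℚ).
Two matrices over a field are similar if and only if they have the same invariant factors.

Both A and B have characteristic polynomial (x - 3)^3 and minimal polynomial (x - 3)^3. Computing further, both have invariant factors (x - 3)^3. Hence A and B are similar.

Yes.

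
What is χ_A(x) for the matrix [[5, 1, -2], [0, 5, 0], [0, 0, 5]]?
χ_A(x) = (x - 5)^3

xI - A = [[x - 5, -1, 2], [0, x - 5, 0], [0, 0, x - 5]].

Expanding det(xI - A) along the first row:
det(xI - A) = + (x - 5)·det([[x - 5, 0], [0, x - 5]]) - (-1)·det([[0, 0], [0, x - 5]]) + (2)·det([[0, x - 5], [0, 0]]).

Evaluating gives χ_A(x) = x^3 - 15x^2 + 75x - 125 = (x - 5)^3.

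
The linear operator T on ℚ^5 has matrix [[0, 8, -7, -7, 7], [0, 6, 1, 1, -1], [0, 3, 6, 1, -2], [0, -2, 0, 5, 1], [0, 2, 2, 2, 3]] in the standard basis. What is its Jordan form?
J = [[0, 0, 0, 0, 0], [0, 5, 1, 0, 0], [0, 0, 5, 0, 0], [0, 0, 0, 5, 1], [0, 0, 0, 0, 5]]

The characteristic polynomial is det(xI - A) = x(x - 5)^4, so the eigenvalues are 0 (algebraic multiplicity 1), 5 (algebraic multiplicity 4).

For λ = 0: algebraic multiplicity 1 gives one 1×1 block.

For λ = 5: rank(A - 5I) = 3, rank((A - 5I)^2) = 1. The eigenspace has dimension 5 - 3 = 2, so there are 2 Jordan blocks; the rank sequence gives block sizes [2, 2].

Assembling the blocks gives the Jordan form J above.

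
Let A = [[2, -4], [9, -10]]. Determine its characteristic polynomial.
χ_A(x) = (x + 4)^2

xI - A = [[x - 2, 4], [-9, x + 10]].

Expanding det(xI - A) along the first row:
det(xI - A) = + (x - 2)·det([[x + 10]]) - (4)·det([[-9]]).

Evaluating gives χ_A(x) = x^2 + 8x + 16 = (x + 4)^2.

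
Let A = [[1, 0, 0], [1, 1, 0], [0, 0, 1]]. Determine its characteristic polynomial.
χ_A(x) = (x - 1)^3

xI - A = [[x - 1, 0, 0], [-1, x - 1, 0], [0, 0, x - 1]].

Expanding det(xI - A) along the first row:
det(xI - A) = + (x - 1)·det([[x - 1, 0], [0, x - 1]]) - (0)·det([[-1, 0], [0, x - 1]]) + (0)·det([[-1, x - 1], [0, 0]]).

Evaluating gives χ_A(x) = x^3 - 3x^2 + 3x - 1 = (x - 1)^3.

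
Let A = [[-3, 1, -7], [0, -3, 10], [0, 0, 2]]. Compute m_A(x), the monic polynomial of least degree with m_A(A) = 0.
The characteristic polynomial factors as (x - 2)(x + 3)^2. The minimal polynomial is ∏(x - λ)^{k_λ} where k_λ is the size of the largest Jordan block at λ.

For λ = -3: rank(A + 3I) = 2, and the largest Jordan block has size 2 (the smallest k with rank((A + 3I)^k) = rank((A + 3I)^(k+1))).
For λ = 2: rank(A - 2I) = 2, and the largest Jordan block has size 1 (the smallest k with rank((A - 2I)^k) = rank((A - 2I)^(k+1))).

So m_A(x) = (x - 2)(x + 3)^2.

m_A(x) = (x - 2)(x + 3)^2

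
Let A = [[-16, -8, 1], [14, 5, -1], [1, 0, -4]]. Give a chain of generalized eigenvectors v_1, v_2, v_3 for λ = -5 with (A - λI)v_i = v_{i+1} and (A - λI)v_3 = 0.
v_1 = [[0, 0, 1]]^T, v_2 = [[1, -1, 1]]^T, v_3 = [[-2, 3, 2]]^T

We seek v_1 ∈ ker((A + 5I)^3) \ ker((A + 5I)^2), then set v_{i+1} = (A + 5I) v_i.

One such chain is v_1 = [[0, 0, 1]]^T, v_2 = [[1, -1, 1]]^T, v_3 = [[-2, 3, 2]]^T. Check: (A + 5I) v_3 = [[0, 0, 0]]^T = 0.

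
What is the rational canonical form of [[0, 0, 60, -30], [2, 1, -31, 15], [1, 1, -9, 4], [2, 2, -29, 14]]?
The invariant factors of A (the non-unit diagonal entries of the Smith normal form of xI - A over ℚ[x]) are (x - 6)(x^3 - 4x - 5), each dividing the next. The characteristic polynomial is their product, (x - 6)(x^3 - 4x - 5).

The rational canonical form is the block-diagonal matrix of companion matrices C(f_i):
R = [[0, 0, 0, -30], [1, 0, 0, -19], [0, 1, 0, 4], [0, 0, 1, 6]].

Note the characteristic polynomial does not split into linear factors over ℚ, so A has no Jordan form over ℚ; the rational canonical form exists over any field.

R = [[0, 0, 0, -30], [1, 0, 0, -19], [0, 1, 0, 4], [0, 0, 1, 6]]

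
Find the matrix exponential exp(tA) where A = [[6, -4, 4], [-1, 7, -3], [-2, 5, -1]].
e^{tA} = [[(2*t + 1)*e^{4*t}, -4*t*e^{4*t}, 4*t*e^{4*t}], [t*(t - 2)*e^{4*t}/2, (-t^2 + 3*t + 1)*e^{4*t}, t*(t - 3)*e^{4*t}], [t*(t - 4)*e^{4*t}/2, t*(5 - t)*e^{4*t}, (t^2 - 5*t + 1)*e^{4*t}]]

A has Jordan form J = [[4, 1, 0], [0, 4, 1], [0, 0, 4]] with A = PJP^{-1}, so e^{tA} = P e^{tJ} P^{-1}.

For a Jordan block J_k(λ), e^{tJ_k(λ)} = e^{λt} · (I + tN + t^2 N^2/2! + ... + t^{k-1} N^{k-1}/(k-1)!) where N is the nilpotent superdiagonal part.

Assembling the blocks and conjugating back gives the entries of e^{tA} as shown above.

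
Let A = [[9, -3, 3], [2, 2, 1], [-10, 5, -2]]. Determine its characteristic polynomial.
χ_A(x) = (x - 3)^3

xI - A = [[x - 9, 3, -3], [-2, x - 2, -1], [10, -5, x + 2]].

Expanding det(xI - A) along the first row:
det(xI - A) = + (x - 9)·det([[x - 2, -1], [-5, x + 2]]) - (3)·det([[-2, -1], [10, x + 2]]) + (-3)·det([[-2, x - 2], [10, -5]]).

Evaluating gives χ_A(x) = x^3 - 9x^2 + 27x - 27 = (x - 3)^3.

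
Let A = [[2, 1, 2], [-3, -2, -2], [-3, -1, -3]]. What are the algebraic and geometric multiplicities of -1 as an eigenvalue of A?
The characteristic polynomial is (x + 1)^3, so the factor x + 1 appears with exponent 3: the algebraic multiplicity is 3.

rank(A + I) = 1, so the eigenspace has dimension 3 - 1 = 2: the geometric multiplicity is 2.

Since 2 < 3, A is not diagonalizable.

algebraic multiplicity 3, geometric multiplicity 2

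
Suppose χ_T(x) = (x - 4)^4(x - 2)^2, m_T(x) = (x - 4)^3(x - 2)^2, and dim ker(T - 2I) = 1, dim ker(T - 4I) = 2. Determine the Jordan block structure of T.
λ = 2: algebraic multiplicity 2 (exponent in χ_T), largest block size 2 (exponent in m_T), 1 block (geometric multiplicity). This forces block sizes [2].
λ = 4: algebraic multiplicity 4 (exponent in χ_T), largest block size 3 (exponent in m_T), 2 blocks (geometric multiplicity). These force block sizes [3, 1].

Jordan blocks: (2, 2), (4, 3), (4, 1)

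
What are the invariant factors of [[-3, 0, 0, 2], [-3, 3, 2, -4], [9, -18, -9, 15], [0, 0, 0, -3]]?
(x + 3)^2, (x + 3)^2

The Jordan structure of A has elementary divisors (x + 3)^2, (x + 3)^2. Arranging the block sizes at each eigenvalue in decreasing order and taking row products gives the invariant factors.

Invariant factors (smallest first, each dividing the next): (x + 3)^2, (x + 3)^2.

Check: the last factor (x + 3)^2 is the minimal polynomial, and the product (x + 3)^4 is the characteristic polynomial.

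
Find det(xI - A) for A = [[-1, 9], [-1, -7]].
xI - A = [[x + 1, -9], [1, x + 7]].

Expanding det(xI - A) along the first row:
det(xI - A) = + (x + 1)·det([[x + 7]]) - (-9)·det([[1]]).

Evaluating gives χ_A(x) = x^2 + 8x + 16 = (x + 4)^2.

χ_A(x) = (x + 4)^2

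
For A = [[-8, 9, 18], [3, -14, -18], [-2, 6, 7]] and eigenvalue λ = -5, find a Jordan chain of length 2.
We seek v_1 ∈ ker((A + 5I)^2) \ ker(A + 5I), then set v_{i+1} = (A + 5I) v_i.

One such chain is v_1 = [[2, -3, 2]]^T, v_2 = [[3, -3, 2]]^T. Check: (A + 5I) v_2 = [[0, 0, 0]]^T = 0.

v_1 = [[2, -3, 2]]^T, v_2 = [[3, -3, 2]]^T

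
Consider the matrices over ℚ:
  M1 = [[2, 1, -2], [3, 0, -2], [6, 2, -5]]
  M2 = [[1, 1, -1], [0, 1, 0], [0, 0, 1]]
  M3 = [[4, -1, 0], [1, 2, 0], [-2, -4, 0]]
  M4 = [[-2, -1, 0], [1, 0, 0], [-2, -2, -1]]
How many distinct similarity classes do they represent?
Characteristic polynomials: χ_{M1} = (x + 1)^3, χ_{M2} = (x - 1)^3, χ_{M3} = x(x - 3)^2, χ_{M4} = (x + 1)^3.

{M1, M4}: invariant factors x + 1, (x + 1)^2.

{M2}: invariant factors x - 1, (x - 1)^2.

{M3}: invariant factors x(x - 3)^2.

Matrices are similar if and only if their invariant-factor lists agree; the partition into similarity classes is {M1, M4}, {M2}, {M3}.

3 classes: {M1, M4}, {M2}, {M3}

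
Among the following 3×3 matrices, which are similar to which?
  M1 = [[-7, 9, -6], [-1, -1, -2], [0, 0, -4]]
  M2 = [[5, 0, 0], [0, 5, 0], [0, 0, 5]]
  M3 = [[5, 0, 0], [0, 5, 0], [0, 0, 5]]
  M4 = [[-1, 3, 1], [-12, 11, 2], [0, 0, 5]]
3 classes: {M1}, {M2, M3}, {M4}

Characteristic polynomials: χ_{M1} = (x + 4)^3, χ_{M2} = (x - 5)^3, χ_{M3} = (x - 5)^3, χ_{M4} = (x - 5)^3.

{M1}: invariant factors x + 4, (x + 4)^2.

{M2, M3}: invariant factors x - 5, x - 5, x - 5.

{M4}: invariant factors x - 5, (x - 5)^2.

Matrices are similar if and only if their invariant-factor lists agree; the partition into similarity classes is {M1}, {M2, M3}, {M4}.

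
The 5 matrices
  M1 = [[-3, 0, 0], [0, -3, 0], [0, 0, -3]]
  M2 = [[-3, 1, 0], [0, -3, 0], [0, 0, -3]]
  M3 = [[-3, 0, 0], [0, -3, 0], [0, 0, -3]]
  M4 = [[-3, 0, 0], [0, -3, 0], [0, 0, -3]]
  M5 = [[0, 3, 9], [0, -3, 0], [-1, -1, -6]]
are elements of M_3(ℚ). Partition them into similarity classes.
2 classes: {M1, M3, M4}, {M2, M5}

Characteristic polynomials: χ_{M1} = (x + 3)^3, χ_{M2} = (x + 3)^3, χ_{M3} = (x + 3)^3, χ_{M4} = (x + 3)^3, χ_{M5} = (x + 3)^3.

{M1, M3, M4}: invariant factors x + 3, x + 3, x + 3.

{M2, M5}: invariant factors x + 3, (x + 3)^2.

Matrices are similar if and only if their invariant-factor lists agree; the partition into similarity classes is {M1, M3, M4}, {M2, M5}.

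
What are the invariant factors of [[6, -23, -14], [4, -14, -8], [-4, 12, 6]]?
The Jordan structure of A has elementary divisors (x + 2), x^2. Arranging the block sizes at each eigenvalue in decreasing order and taking row products gives the invariant factors.

Invariant factors (smallest first, each dividing the next): x^2(x + 2).

Check: the last factor x^2(x + 2) is the minimal polynomial, and the product x^2(x + 2) is the characteristic polynomial.

x^2(x + 2)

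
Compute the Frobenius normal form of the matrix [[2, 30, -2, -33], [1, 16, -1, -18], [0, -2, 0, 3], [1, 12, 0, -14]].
R = [[0, 0, 0, 0], [1, 0, 0, -18], [0, 1, 0, 3], [0, 0, 1, 4]]

The invariant factors of A (the non-unit diagonal entries of the Smith normal form of xI - A over ℚ[x]) are x(x - 3)^2(x + 2), each dividing the next. The characteristic polynomial is their product, x(x - 3)^2(x + 2).

The rational canonical form is the block-diagonal matrix of companion matrices C(f_i):
R = [[0, 0, 0, 0], [1, 0, 0, -18], [0, 1, 0, 3], [0, 0, 1, 4]].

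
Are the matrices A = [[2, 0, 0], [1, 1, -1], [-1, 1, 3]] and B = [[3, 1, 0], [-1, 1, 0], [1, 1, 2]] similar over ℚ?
Yes.

Two matrices over a field are similar if and only if they have the same invariant factors.

Both A and B have characteristic polynomial (x - 2)^3 and minimal polynomial (x - 2)^2. Computing further, both have invariant factors x - 2, (x - 2)^2. Hence A and B are similar.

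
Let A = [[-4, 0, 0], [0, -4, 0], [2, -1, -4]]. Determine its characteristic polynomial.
xI - A = [[x + 4, 0, 0], [0, x + 4, 0], [-2, 1, x + 4]].

Expanding det(xI - A) along the first row:
det(xI - A) = + (x + 4)·det([[x + 4, 0], [1, x + 4]]) - (0)·det([[0, 0], [-2, x + 4]]) + (0)·det([[0, x + 4], [-2, 1]]).

Evaluating gives χ_A(x) = x^3 + 12x^2 + 48x + 64 = (x + 4)^3.

χ_A(x) = (x + 4)^3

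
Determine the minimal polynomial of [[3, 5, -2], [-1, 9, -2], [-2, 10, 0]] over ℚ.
m_A(x) = (x - 4)^2

The characteristic polynomial factors as (x - 4)^3. The minimal polynomial is ∏(x - λ)^{k_λ} where k_λ is the size of the largest Jordan block at λ.

For λ = 4: rank(A - 4I) = 1, and the largest Jordan block has size 2 (the smallest k with rank((A - 4I)^k) = rank((A - 4I)^(k+1))).

So m_A(x) = (x - 4)^2.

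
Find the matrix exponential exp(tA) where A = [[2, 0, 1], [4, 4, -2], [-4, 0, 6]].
A has Jordan form J = [[4, 1, 0], [0, 4, 0], [0, 0, 4]] with A = PJP^{-1}, so e^{tA} = P e^{tJ} P^{-1}.

For a Jordan block J_k(λ), e^{tJ_k(λ)} = e^{λt} · (I + tN + t^2 N^2/2! + ... + t^{k-1} N^{k-1}/(k-1)!) where N is the nilpotent superdiagonal part.

Assembling the blocks and conjugating back gives the entries of e^{tA} as shown above.

e^{tA} = [[(1 - 2*t)*e^{4*t}, 0, t*e^{4*t}], [4*t*e^{4*t}, e^{4*t}, -2*t*e^{4*t}], [-4*t*e^{4*t}, 0, (2*t + 1)*e^{4*t}]]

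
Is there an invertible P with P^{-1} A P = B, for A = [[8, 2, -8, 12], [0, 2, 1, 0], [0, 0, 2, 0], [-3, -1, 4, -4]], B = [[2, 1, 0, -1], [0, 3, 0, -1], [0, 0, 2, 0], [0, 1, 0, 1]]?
Both have characteristic polynomial (x - 2)^4, but the minimal polynomial of A is (x - 2)^3 while the minimal polynomial of B is (x - 2)^2. The minimal polynomial is a similarity invariant, so A and B are not similar.

No.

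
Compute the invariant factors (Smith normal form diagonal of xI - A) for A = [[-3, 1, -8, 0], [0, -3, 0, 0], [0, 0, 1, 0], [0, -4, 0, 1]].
The Jordan structure of A has elementary divisors (x + 3)^2, (x - 1), (x - 1). Arranging the block sizes at each eigenvalue in decreasing order and taking row products gives the invariant factors.

Invariant factors (smallest first, each dividing the next): x - 1, (x - 1)(x + 3)^2.

Check: the last factor (x - 1)(x + 3)^2 is the minimal polynomial, and the product (x - 1)^2(x + 3)^2 is the characteristic polynomial.

x - 1, (x - 1)(x + 3)^2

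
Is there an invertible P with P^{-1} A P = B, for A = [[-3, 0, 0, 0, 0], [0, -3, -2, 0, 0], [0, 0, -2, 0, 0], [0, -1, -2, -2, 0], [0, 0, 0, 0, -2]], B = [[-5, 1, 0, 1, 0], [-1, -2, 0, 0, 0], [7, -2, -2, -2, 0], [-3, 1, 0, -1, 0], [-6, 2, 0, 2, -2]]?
No.

Both have characteristic polynomial (x + 2)^3(x + 3)^2, but the minimal polynomial of A is (x + 2)(x + 3) while the minimal polynomial of B is (x + 2)(x + 3)^2. The minimal polynomial is a similarity invariant, so A and B are not similar.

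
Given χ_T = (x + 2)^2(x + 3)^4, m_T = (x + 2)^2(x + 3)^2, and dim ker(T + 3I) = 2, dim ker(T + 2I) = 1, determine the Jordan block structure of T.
λ = -3: algebraic multiplicity 4 (exponent in χ_T), largest block size 2 (exponent in m_T), 2 blocks (geometric multiplicity). These force block sizes [2, 2].
λ = -2: algebraic multiplicity 2 (exponent in χ_T), largest block size 2 (exponent in m_T), 1 block (geometric multiplicity). This forces block sizes [2].

Jordan blocks: (-3, 2), (-3, 2), (-2, 2)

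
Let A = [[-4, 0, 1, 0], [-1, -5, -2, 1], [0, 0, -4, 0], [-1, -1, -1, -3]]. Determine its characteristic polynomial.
xI - A = [[x + 4, 0, -1, 0], [1, x + 5, 2, -1], [0, 0, x + 4, 0], [1, 1, 1, x + 3]].

Expanding det(xI - A) along the first row:
det(xI - A) = + (x + 4)·det([[x + 5, 2, -1], [0, x + 4, 0], [1, 1, x + 3]]) - (0)·det([[1, 2, -1], [0, x + 4, 0], [1, 1, x + 3]]) + (-1)·det([[1, x + 5, -1], [0, 0, 0], [1, 1, x + 3]]) - (0)·det([[1, x + 5, 2], [0, 0, x + 4], [1, 1, 1]]).

Evaluating gives χ_A(x) = x^4 + 16x^3 + 96x^2 + 256x + 256 = (x + 4)^4.

χ_A(x) = (x + 4)^4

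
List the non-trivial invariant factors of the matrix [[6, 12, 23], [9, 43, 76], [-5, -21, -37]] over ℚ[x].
The Jordan structure of A has elementary divisors (x - 4)^3. Arranging the block sizes at each eigenvalue in decreasing order and taking row products gives the invariant factors.

Invariant factors (smallest first, each dividing the next): (x - 4)^3.

Check: the last factor (x - 4)^3 is the minimal polynomial, and the product (x - 4)^3 is the characteristic polynomial.

(x - 4)^3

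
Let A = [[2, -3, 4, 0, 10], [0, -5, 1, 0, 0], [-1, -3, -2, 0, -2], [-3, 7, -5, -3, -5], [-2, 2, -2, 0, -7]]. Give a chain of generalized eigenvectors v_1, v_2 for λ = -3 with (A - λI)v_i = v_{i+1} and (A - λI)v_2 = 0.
v_1 = [[-2, 0, 0, 0, 1]]^T, v_2 = [[0, 0, 0, 1, 0]]^T

We seek v_1 ∈ ker((A + 3I)^2) \ ker(A + 3I), then set v_{i+1} = (A + 3I) v_i.

One such chain is v_1 = [[-2, 0, 0, 0, 1]]^T, v_2 = [[0, 0, 0, 1, 0]]^T. Check: (A + 3I) v_2 = [[0, 0, 0, 0, 0]]^T = 0.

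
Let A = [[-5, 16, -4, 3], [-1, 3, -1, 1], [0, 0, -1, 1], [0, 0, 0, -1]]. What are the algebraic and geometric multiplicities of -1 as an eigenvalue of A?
The characteristic polynomial is (x + 1)^4, so the factor x + 1 appears with exponent 4: the algebraic multiplicity is 4.

rank(A + I) = 2, so the eigenspace has dimension 4 - 2 = 2: the geometric multiplicity is 2.

Since 2 < 4, A is not diagonalizable.

algebraic multiplicity 4, geometric multiplicity 2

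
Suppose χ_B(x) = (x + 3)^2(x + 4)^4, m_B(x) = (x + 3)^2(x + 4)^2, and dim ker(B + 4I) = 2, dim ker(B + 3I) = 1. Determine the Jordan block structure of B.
Jordan blocks: (-4, 2), (-4, 2), (-3, 2)

λ = -4: algebraic multiplicity 4 (exponent in χ_B), largest block size 2 (exponent in m_B), 2 blocks (geometric multiplicity). These force block sizes [2, 2].
λ = -3: algebraic multiplicity 2 (exponent in χ_B), largest block size 2 (exponent in m_B), 1 block (geometric multiplicity). This forces block sizes [2].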